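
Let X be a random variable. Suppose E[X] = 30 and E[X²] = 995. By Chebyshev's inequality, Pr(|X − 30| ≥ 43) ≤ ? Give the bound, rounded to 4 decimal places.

Var(X) = E[X²] − (E[X])² = 995 − 900 = 95.
Chebyshev's inequality: Pr(|X − μ| ≥ t) ≤ Var(X)/t² = 95/1849 = 0.0514.

0.0514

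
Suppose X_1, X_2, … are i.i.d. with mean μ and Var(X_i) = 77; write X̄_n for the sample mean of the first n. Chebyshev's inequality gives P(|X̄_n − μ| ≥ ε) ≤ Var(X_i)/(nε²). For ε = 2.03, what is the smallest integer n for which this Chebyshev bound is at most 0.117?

160

Require 77/(n·2.03²) ≤ 0.117, i.e. n ≥ 77/(0.117·2.03²) = 159.703.
The smallest integer n is 160.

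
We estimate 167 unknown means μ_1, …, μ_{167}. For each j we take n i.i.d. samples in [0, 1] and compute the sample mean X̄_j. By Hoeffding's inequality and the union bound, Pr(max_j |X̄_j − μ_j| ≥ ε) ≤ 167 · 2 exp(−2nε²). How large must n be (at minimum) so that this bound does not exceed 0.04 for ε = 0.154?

Need 2·167·exp(−2nε²) ≤ 0.04, i.e. exp(−2nε²) ≤ 0.04/334.
So 2nε² ≥ ln(334/0.04) = 9.030017.
Hence n ≥ 9.030017/(2·0.154²) = 190.378.
The smallest integer n is 191.

191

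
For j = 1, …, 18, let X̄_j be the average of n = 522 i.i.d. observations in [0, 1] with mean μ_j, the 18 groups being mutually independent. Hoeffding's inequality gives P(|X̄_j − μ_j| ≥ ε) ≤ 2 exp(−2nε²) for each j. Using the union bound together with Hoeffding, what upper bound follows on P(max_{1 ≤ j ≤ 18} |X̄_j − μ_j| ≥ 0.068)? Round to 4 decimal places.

Per-experiment Hoeffding bound: 2·exp(−2·522·0.068²) = 2·exp(−4.82746) = 0.016014.
Union bound over 18 events: 18·0.016014 = 0.28825.

0.2882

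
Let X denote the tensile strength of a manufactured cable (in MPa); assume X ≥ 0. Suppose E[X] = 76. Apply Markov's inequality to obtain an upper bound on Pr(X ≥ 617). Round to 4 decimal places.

0.1232

Markov's inequality: for a non-negative random variable, Pr(X ≥ a) ≤ E[X]/a.
Here E[X] = 76 and a = 617, so the bound is 76/617 = 0.1232.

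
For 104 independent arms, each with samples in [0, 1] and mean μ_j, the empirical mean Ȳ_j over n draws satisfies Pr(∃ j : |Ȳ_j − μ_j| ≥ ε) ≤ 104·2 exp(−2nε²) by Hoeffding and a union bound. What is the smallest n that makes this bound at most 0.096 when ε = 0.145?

Need 2·104·exp(−2nε²) ≤ 0.096, i.e. exp(−2nε²) ≤ 0.096/208.
So 2nε² ≥ ln(208/0.096) = 7.680945.
Hence n ≥ 7.680945/(2·0.145²) = 182.662.
The smallest integer n is 183.

183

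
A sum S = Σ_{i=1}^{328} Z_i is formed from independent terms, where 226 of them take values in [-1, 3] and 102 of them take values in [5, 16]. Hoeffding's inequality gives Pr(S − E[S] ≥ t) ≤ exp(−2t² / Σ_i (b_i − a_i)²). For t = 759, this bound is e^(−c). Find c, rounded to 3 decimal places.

72.200

Σ(b_i − a_i)² = 226·4² + 102·11² = 15958.
c = 2t² / 15958 = 2·759² / 15958 = 72.1996.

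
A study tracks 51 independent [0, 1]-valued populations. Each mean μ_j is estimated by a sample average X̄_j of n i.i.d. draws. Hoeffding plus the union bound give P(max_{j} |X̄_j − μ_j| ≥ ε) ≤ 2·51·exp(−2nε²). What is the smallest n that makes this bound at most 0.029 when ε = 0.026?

Need 2·51·exp(−2nε²) ≤ 0.029, i.e. exp(−2nε²) ≤ 0.029/102.
So 2nε² ≥ ln(102/0.029) = 8.165432.
Hence n ≥ 8.165432/(2·0.026²) = 6039.521.
The smallest integer n is 6040.

6040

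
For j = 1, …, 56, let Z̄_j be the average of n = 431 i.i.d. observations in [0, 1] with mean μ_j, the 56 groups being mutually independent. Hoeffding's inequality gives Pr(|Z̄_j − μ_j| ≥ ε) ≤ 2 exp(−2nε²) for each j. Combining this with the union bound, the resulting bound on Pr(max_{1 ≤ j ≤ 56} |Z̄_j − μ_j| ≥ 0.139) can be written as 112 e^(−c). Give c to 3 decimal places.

16.655

Union bound over the 56 events: Pr(max_{1 ≤ j ≤ 56} |Z̄_j − μ_j| ≥ 0.139) ≤ 56·2·exp(−2nε²) = 112 exp(−2·431·0.139²).
So c = 2·431·0.139² = 16.6547.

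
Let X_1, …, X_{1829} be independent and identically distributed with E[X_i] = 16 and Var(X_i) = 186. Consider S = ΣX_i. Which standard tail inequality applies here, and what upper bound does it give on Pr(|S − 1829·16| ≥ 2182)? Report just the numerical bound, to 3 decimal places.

With mean and variance of each term known, Chebyshev's inequality bounds the deviation of the sum (or sample mean).
Var(S) = n·Var(X_i) = 1829·186 = 340194.
Chebyshev: Pr(|S − 1829·16| ≥ 2182) ≤ Var(S)/2182² = 340194/4761124 = 0.0715.

0.071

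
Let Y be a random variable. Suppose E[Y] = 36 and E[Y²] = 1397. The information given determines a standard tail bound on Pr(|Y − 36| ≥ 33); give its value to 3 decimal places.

0.093

The first two moments determine the variance, so Chebyshev's inequality is the sharpest standard bound available.
Var(Y) = E[Y²] − (E[Y])² = 1397 − 1296 = 101.
Chebyshev's inequality: Pr(|Y − μ| ≥ t) ≤ Var(Y)/t² = 101/1089 = 0.0927.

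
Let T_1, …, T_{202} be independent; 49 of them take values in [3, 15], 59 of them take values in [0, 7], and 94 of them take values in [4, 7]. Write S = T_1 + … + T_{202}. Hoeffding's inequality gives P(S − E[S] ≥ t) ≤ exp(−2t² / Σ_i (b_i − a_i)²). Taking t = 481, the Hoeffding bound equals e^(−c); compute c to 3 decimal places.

42.872

Σ(b_i − a_i)² = 49·12² + 59·7² + 94·3² = 10793.
c = 2t² / 10793 = 2·481² / 10793 = 42.8724.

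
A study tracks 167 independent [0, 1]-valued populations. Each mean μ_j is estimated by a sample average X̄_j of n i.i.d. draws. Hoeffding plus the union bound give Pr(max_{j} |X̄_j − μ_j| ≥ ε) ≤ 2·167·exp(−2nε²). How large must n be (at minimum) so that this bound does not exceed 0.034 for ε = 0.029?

5466

Need 2·167·exp(−2nε²) ≤ 0.034, i.e. exp(−2nε²) ≤ 0.034/334.
So 2nε² ≥ ln(334/0.034) = 9.192536.
Hence n ≥ 9.192536/(2·0.029²) = 5465.241.
The smallest integer n is 5466.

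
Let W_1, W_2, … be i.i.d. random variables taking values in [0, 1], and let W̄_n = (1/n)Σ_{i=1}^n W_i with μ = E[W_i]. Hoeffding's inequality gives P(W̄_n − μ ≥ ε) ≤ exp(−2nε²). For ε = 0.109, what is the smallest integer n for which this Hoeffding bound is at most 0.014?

Require exp(−2nε²) ≤ 0.014, i.e. 2nε² ≥ ln(1/0.014) = 4.268698.
So n ≥ 4.268698 / (2·0.109²) = 179.644.
The smallest integer n is 180.

180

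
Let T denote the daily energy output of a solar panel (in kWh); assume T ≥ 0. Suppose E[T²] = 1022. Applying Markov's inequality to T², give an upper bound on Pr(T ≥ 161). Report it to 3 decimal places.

0.039

Since T ≥ 0, the event {T ≥ 161} is the same as {T² ≥ 25921}.
Markov's inequality applied to T² gives Pr(T² ≥ 25921) ≤ E[T²]/25921 = 1022/25921 = 0.0394.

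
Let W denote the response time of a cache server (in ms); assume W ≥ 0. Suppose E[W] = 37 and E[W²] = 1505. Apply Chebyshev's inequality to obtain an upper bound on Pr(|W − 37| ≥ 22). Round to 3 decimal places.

0.281

Var(W) = E[W²] − (E[W])² = 1505 − 1369 = 136.
Chebyshev's inequality: Pr(|W − μ| ≥ t) ≤ Var(W)/t² = 136/484 = 0.2810.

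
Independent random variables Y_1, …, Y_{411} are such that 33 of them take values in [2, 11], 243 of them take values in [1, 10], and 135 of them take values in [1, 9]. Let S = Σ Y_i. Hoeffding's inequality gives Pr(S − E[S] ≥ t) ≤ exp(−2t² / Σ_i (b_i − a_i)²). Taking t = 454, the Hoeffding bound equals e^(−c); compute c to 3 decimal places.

13.300

Σ(b_i − a_i)² = 33·9² + 243·9² + 135·8² = 30996.
c = 2t² / 30996 = 2·454² / 30996 = 13.2995.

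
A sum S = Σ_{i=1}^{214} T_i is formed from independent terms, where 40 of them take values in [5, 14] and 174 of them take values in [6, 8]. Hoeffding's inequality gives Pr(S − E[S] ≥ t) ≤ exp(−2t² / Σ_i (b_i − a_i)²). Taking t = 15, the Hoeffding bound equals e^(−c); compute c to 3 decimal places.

0.114

Σ(b_i − a_i)² = 40·9² + 174·2² = 3936.
c = 2t² / 3936 = 2·15² / 3936 = 0.1143.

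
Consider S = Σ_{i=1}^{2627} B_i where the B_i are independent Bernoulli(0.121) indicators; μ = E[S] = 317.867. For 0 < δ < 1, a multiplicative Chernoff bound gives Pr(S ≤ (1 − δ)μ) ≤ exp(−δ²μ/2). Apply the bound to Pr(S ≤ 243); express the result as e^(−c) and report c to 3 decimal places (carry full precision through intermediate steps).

8.817

Write 243 = (1 − δ)μ, so δ = 1 − 243/317.867 = 0.2355293…
Then the exponent is δ²μ/2 = (μ − 243)²/(2μ) = 8.816687.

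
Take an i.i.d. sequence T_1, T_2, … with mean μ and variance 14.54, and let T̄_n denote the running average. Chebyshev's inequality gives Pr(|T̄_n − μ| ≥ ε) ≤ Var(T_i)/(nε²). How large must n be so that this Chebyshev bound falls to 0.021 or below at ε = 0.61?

1861

Require 14.54/(n·0.61²) ≤ 0.021, i.e. n ≥ 14.54/(0.021·0.61²) = 1860.739.
The smallest integer n is 1861.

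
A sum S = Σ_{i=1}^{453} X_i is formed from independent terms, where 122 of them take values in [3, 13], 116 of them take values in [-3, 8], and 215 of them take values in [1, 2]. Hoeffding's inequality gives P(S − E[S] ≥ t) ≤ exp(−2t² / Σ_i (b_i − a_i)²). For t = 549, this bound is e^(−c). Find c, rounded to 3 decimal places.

Σ(b_i − a_i)² = 122·10² + 116·11² + 215·1² = 26451.
c = 2t² / 26451 = 2·549² / 26451 = 22.7894.

22.789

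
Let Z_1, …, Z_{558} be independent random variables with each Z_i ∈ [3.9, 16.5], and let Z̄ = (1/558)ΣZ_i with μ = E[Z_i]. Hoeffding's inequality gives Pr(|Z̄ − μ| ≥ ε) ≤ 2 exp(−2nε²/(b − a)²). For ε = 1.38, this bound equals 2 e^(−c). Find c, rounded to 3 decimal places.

13.387

c = 2nε²/(b − a)² = 2·558·1.38² / 12.6² = 13.3869.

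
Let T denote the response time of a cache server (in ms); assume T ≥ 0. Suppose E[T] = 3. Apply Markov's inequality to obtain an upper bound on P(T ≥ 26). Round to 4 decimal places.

0.1154

Markov's inequality: for a non-negative random variable, P(T ≥ a) ≤ E[T]/a.
Here E[T] = 3 and a = 26, so the bound is 3/26 = 0.1154.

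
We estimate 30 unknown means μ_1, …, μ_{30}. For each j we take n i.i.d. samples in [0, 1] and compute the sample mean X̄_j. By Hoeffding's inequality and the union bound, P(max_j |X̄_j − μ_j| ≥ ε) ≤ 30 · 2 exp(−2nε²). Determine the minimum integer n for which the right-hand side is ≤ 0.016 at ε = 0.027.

Need 2·30·exp(−2nε²) ≤ 0.016, i.e. exp(−2nε²) ≤ 0.016/60.
So 2nε² ≥ ln(60/0.016) = 8.229511.
Hence n ≥ 8.229511/(2·0.027²) = 5644.383.
The smallest integer n is 5645.

5645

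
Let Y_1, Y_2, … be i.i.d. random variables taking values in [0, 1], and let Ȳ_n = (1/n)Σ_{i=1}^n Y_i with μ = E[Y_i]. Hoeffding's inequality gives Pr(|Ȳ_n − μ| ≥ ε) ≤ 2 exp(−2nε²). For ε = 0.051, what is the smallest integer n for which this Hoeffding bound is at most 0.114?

551

Require 2·exp(−2nε²) ≤ 0.114, i.e. 2nε² ≥ ln(2/0.114) = 2.864704.
So n ≥ 2.864704 / (2·0.051²) = 550.693.
The smallest integer n is 551.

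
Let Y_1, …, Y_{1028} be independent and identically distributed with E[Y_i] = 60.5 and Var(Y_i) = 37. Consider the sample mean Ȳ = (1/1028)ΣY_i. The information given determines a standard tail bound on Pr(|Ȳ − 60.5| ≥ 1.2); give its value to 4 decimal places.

0.0250

With mean and variance of each term known, Chebyshev's inequality bounds the deviation of the sum (or sample mean).
Var(Ȳ) = Var(Y_i)/n = 37/1028 = 0.035992.
Chebyshev: Pr(|Ȳ − 60.5| ≥ 1.2) ≤ Var(Ȳ)/(1.2)² = 37/(1028·1.2²) = 0.0250.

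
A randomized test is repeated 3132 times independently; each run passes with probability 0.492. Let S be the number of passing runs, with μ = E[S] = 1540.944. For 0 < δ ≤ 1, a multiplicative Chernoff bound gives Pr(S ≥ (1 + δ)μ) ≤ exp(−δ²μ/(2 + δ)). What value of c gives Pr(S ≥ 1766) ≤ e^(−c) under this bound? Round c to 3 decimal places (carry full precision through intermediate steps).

15.316

Write 1766 = (1 + δ)μ, so δ = 1766/1540.944 − 1 = 0.1460507…
Then the exponent is δ²μ/(2 + δ) = (1766 − μ)² / (μ·(2 + δ)) = 15.316317.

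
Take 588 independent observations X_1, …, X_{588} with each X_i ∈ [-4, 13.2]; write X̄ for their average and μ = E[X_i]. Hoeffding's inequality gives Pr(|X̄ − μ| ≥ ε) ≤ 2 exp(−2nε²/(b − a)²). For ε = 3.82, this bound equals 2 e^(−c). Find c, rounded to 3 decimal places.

58.007

c = 2nε²/(b − a)² = 2·588·3.82² / 17.2² = 58.0066.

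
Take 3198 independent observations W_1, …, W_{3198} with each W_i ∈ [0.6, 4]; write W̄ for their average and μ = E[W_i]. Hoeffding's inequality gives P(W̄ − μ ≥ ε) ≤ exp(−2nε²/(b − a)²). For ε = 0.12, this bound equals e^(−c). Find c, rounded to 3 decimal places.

c = 2nε²/(b − a)² = 2·3198·0.12² / 3.4² = 7.9673.

7.967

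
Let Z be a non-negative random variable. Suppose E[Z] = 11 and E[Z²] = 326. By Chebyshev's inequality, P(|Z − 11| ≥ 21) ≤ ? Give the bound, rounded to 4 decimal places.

0.4649

Var(Z) = E[Z²] − (E[Z])² = 326 − 121 = 205.
Chebyshev's inequality: P(|Z − μ| ≥ t) ≤ Var(Z)/t² = 205/441 = 0.4649.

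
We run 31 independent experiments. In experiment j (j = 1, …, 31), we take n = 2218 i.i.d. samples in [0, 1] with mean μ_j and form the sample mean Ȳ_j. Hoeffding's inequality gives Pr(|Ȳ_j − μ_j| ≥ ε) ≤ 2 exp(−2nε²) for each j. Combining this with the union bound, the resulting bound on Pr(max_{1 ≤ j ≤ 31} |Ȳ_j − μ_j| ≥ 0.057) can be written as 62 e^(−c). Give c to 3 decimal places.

14.413

Union bound over the 31 events: Pr(max_{1 ≤ j ≤ 31} |Ȳ_j − μ_j| ≥ 0.057) ≤ 31·2·exp(−2nε²) = 62 exp(−2·2218·0.057²).
So c = 2·2218·0.057² = 14.4126.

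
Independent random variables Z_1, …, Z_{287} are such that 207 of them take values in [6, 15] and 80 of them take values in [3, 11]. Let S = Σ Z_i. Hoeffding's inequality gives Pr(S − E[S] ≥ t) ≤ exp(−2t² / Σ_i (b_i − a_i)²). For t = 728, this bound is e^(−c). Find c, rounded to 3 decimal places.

Σ(b_i − a_i)² = 207·9² + 80·8² = 21887.
c = 2t² / 21887 = 2·728² / 21887 = 48.4291.

48.429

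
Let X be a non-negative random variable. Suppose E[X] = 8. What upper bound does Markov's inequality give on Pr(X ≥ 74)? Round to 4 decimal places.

0.1081

Markov's inequality: for a non-negative random variable, Pr(X ≥ a) ≤ E[X]/a.
Here E[X] = 8 and a = 74, so the bound is 8/74 = 0.1081.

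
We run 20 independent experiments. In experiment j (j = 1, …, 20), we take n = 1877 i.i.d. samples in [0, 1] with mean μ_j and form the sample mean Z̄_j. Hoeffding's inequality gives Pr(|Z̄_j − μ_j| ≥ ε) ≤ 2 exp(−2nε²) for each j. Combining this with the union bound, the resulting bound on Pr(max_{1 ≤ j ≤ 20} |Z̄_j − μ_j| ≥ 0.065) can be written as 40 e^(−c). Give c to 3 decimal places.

15.861

Union bound over the 20 events: Pr(max_{1 ≤ j ≤ 20} |Z̄_j − μ_j| ≥ 0.065) ≤ 20·2·exp(−2nε²) = 40 exp(−2·1877·0.065²).
So c = 2·1877·0.065² = 15.8606.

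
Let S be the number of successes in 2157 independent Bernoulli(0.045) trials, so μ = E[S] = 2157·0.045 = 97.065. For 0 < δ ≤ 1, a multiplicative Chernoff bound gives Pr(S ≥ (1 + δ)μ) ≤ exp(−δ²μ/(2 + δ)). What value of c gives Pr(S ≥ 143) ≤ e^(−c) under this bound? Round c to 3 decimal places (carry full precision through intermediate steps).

Write 143 = (1 + δ)μ, so δ = 143/97.065 − 1 = 0.4732396…
Then the exponent is δ²μ/(2 + δ) = (143 − μ)² / (μ·(2 + δ)) = 8.789387.

8.789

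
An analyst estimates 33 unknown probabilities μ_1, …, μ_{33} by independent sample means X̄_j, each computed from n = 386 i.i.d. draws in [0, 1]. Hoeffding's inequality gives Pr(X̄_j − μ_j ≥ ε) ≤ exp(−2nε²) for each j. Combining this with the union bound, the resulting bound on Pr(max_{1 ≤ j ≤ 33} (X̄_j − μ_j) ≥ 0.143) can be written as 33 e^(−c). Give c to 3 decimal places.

Union bound over the 33 events: Pr(max_{1 ≤ j ≤ 33} (X̄_j − μ_j) ≥ 0.143) ≤ 33·exp(−2nε²) = 33 exp(−2·386·0.143²).
So c = 2·386·0.143² = 15.7866.

15.787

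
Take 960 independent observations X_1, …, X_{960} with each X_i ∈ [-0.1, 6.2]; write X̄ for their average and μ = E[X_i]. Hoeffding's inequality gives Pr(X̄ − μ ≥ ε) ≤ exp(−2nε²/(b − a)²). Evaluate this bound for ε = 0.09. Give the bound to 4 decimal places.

Exponent: 2nε²/(b − a)² = 2·960·0.09² / 6.3² = 0.39184.
Bound = exp(−0.39184) = 0.67581.

0.6758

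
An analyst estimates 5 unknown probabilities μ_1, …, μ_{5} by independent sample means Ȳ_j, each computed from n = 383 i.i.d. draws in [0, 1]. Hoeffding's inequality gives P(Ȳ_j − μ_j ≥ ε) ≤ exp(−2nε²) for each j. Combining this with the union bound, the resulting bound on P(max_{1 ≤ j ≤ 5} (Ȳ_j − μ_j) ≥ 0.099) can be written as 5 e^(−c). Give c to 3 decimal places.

7.508

Union bound over the 5 events: P(max_{1 ≤ j ≤ 5} (Ȳ_j − μ_j) ≥ 0.099) ≤ 5·exp(−2nε²) = 5 exp(−2·383·0.099²).
So c = 2·383·0.099² = 7.5076.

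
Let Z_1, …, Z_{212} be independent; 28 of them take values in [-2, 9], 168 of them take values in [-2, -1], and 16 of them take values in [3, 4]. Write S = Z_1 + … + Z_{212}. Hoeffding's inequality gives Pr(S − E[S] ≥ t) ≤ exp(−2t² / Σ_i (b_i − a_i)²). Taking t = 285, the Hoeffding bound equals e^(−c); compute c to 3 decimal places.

45.479

Σ(b_i − a_i)² = 28·11² + 168·1² + 16·1² = 3572.
c = 2t² / 3572 = 2·285² / 3572 = 45.4787.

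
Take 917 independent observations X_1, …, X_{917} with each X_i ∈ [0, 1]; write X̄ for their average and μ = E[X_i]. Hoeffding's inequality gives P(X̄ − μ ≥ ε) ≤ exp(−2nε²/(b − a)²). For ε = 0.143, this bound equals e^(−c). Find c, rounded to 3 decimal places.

37.503

c = 2nε²/(b − a)² = 2·917·0.143² / 1² = 37.5035.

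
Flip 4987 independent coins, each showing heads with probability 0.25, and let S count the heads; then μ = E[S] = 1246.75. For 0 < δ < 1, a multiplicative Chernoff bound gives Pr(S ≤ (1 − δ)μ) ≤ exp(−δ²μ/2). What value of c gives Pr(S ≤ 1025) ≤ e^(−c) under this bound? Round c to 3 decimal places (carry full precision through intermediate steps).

19.720

Write 1025 = (1 − δ)μ, so δ = 1 − 1025/1246.75 = 0.1778624…
Then the exponent is δ²μ/2 = (μ − 1025)²/(2μ) = 19.720498.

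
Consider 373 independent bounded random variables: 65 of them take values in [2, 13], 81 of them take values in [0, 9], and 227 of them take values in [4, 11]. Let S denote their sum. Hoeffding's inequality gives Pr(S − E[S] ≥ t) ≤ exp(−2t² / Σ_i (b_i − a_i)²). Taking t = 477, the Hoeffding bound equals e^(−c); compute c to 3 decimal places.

17.811

Σ(b_i − a_i)² = 65·11² + 81·9² + 227·7² = 25549.
c = 2t² / 25549 = 2·477² / 25549 = 17.8112.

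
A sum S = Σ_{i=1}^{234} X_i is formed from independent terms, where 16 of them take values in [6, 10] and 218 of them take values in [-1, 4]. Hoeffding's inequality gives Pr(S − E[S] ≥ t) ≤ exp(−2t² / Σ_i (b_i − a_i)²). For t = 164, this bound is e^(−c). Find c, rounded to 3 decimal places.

9.427

Σ(b_i − a_i)² = 16·4² + 218·5² = 5706.
c = 2t² / 5706 = 2·164² / 5706 = 9.4273.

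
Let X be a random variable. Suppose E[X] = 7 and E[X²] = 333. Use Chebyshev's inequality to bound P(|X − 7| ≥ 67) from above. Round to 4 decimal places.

0.0633

Var(X) = E[X²] − (E[X])² = 333 − 49 = 284.
Chebyshev's inequality: P(|X − μ| ≥ t) ≤ Var(X)/t² = 284/4489 = 0.0633.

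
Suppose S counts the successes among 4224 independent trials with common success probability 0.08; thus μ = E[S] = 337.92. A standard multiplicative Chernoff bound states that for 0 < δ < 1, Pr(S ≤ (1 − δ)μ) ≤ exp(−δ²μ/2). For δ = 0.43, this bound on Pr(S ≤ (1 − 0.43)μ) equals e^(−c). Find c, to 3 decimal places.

c = δ²μ/2 = 0.43²·337.92/2 = 31.2407.

31.241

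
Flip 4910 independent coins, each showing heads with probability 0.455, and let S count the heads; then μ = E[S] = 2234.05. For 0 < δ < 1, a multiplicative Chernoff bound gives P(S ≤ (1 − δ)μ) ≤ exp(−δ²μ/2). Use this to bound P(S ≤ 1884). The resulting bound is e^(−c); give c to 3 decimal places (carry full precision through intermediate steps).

27.424

Write 1884 = (1 − δ)μ, so δ = 1 − 1884/2234.05 = 0.1566885…
Then the exponent is δ²μ/2 = (μ − 1884)²/(2μ) = 27.424409.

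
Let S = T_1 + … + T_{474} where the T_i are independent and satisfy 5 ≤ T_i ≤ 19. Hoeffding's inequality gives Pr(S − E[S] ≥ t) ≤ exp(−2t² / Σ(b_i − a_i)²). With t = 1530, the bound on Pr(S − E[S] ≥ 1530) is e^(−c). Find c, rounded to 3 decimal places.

50.394

Σ(b_i − a_i)² = 474·(14)² = 92904.
c = 2t²/92904 = 2·1530²/92904 = 50.3940.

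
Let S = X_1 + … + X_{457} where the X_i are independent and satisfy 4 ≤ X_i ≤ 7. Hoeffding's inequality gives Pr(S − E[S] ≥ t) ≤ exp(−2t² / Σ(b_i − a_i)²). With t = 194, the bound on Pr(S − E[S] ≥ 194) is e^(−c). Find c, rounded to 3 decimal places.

18.301

Σ(b_i − a_i)² = 457·(3)² = 4113.
c = 2t²/4113 = 2·194²/4113 = 18.3010.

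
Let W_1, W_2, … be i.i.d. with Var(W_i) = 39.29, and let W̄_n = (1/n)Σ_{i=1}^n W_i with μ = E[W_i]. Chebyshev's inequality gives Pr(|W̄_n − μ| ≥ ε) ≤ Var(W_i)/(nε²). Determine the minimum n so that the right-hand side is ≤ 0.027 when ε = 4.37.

Require 39.29/(n·4.37²) ≤ 0.027, i.e. n ≥ 39.29/(0.027·4.37²) = 76.200.
The smallest integer n is 77.

77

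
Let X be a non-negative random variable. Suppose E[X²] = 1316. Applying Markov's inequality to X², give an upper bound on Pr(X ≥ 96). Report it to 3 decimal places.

Since X ≥ 0, the event {X ≥ 96} is the same as {X² ≥ 9216}.
Markov's inequality applied to X² gives Pr(X² ≥ 9216) ≤ E[X²]/9216 = 1316/9216 = 0.1428.

0.143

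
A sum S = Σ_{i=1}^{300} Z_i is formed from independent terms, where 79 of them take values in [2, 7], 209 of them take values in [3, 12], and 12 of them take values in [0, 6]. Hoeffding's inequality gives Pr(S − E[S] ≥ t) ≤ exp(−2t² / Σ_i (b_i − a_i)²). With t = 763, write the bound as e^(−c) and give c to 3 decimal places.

60.216

Σ(b_i − a_i)² = 79·5² + 209·9² + 12·6² = 19336.
c = 2t² / 19336 = 2·763² / 19336 = 60.2161.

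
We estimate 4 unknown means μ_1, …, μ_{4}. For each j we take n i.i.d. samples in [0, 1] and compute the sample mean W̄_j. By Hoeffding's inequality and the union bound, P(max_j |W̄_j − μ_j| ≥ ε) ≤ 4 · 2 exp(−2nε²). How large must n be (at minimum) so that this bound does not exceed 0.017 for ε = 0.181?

Need 2·4·exp(−2nε²) ≤ 0.017, i.e. exp(−2nε²) ≤ 0.017/8.
So 2nε² ≥ ln(8/0.017) = 6.153983.
Hence n ≥ 6.153983/(2·0.181²) = 93.922.
The smallest integer n is 94.

94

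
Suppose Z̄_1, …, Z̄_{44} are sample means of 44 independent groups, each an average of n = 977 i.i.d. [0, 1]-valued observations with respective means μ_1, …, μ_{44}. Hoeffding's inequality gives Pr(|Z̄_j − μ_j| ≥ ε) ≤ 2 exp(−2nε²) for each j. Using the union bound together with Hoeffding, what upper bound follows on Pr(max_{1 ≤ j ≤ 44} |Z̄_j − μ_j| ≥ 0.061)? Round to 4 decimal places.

0.0612

Per-experiment Hoeffding bound: 2·exp(−2·977·0.061²) = 2·exp(−7.27083) = 0.0013911.
Union bound over 44 events: 44·0.0013911 = 0.06121.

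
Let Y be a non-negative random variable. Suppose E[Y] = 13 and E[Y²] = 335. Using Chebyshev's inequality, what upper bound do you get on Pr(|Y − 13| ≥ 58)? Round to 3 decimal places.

0.049

Var(Y) = E[Y²] − (E[Y])² = 335 − 169 = 166.
Chebyshev's inequality: Pr(|Y − μ| ≥ t) ≤ Var(Y)/t² = 166/3364 = 0.0493.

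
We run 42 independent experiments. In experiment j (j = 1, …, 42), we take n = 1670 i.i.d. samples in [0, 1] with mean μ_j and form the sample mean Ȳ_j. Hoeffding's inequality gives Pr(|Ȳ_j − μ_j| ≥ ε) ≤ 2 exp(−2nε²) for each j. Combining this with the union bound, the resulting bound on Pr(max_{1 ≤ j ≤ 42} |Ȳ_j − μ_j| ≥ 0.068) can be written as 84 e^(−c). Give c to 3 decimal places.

Union bound over the 42 events: Pr(max_{1 ≤ j ≤ 42} |Ȳ_j − μ_j| ≥ 0.068) ≤ 42·2·exp(−2nε²) = 84 exp(−2·1670·0.068²).
So c = 2·1670·0.068² = 15.4442.

15.444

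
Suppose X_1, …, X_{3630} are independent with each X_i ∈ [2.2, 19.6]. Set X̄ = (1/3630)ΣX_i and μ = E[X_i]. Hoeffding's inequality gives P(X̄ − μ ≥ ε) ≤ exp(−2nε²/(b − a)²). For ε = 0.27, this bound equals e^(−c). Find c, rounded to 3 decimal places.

c = 2nε²/(b − a)² = 2·3630·0.27² / 17.4² = 1.7481.

1.748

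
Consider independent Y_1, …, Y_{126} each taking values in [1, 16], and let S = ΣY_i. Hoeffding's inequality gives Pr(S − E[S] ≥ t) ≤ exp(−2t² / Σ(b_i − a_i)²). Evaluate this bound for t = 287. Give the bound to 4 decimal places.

0.0030

Σ(b_i − a_i)² = 126·(15)² = 28350.
Exponent = 2·287²/28350 = 5.8109.
Bound = exp(−5.8109) = 0.00299.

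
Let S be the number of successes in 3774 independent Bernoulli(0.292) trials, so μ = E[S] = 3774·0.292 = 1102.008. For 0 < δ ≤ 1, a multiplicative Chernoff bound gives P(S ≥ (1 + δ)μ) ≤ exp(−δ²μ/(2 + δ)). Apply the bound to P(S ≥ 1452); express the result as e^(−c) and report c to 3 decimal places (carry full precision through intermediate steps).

Write 1452 = (1 + δ)μ, so δ = 1452/1102.008 − 1 = 0.3175948…
Then the exponent is δ²μ/(2 + δ) = (1452 − μ)² / (μ·(2 + δ)) = 47.961635.

47.962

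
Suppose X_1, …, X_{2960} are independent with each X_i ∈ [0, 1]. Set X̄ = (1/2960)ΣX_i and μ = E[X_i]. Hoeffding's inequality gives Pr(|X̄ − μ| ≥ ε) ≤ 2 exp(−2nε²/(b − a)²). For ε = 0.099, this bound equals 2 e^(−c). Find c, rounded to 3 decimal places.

58.022

c = 2nε²/(b − a)² = 2·2960·0.099² / 1² = 58.0219.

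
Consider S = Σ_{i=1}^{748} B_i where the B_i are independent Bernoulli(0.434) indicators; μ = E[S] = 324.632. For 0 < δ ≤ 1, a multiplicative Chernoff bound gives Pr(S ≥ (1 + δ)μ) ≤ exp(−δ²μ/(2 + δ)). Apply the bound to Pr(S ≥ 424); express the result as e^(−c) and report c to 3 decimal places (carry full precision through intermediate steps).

Write 424 = (1 + δ)μ, so δ = 424/324.632 − 1 = 0.3060943…
Then the exponent is δ²μ/(2 + δ) = (424 − μ)² / (μ·(2 + δ)) = 13.189390.

13.189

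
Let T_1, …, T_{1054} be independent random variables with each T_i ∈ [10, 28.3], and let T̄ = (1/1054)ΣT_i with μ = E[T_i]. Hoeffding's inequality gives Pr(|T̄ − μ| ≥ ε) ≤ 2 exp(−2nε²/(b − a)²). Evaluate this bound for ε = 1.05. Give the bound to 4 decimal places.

0.0019

Exponent: 2nε²/(b − a)² = 2·1054·1.05² / 18.3² = 6.93980.
Bound = 2·exp(−6.93980) = 0.00194.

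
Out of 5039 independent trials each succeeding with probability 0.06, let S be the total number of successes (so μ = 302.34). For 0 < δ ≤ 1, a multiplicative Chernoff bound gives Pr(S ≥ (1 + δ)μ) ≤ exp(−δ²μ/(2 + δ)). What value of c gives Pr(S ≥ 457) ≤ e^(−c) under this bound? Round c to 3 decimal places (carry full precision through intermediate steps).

Write 457 = (1 + δ)μ, so δ = 457/302.34 − 1 = 0.5115433…
Then the exponent is δ²μ/(2 + δ) = (457 − μ)² / (μ·(2 + δ)) = 31.500666.

31.501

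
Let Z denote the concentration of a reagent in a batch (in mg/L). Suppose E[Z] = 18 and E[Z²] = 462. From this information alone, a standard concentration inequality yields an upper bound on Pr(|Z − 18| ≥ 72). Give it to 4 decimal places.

0.0266

The first two moments determine the variance, so Chebyshev's inequality is the sharpest standard bound available.
Var(Z) = E[Z²] − (E[Z])² = 462 − 324 = 138.
Chebyshev's inequality: Pr(|Z − μ| ≥ t) ≤ Var(Z)/t² = 138/5184 = 0.0266.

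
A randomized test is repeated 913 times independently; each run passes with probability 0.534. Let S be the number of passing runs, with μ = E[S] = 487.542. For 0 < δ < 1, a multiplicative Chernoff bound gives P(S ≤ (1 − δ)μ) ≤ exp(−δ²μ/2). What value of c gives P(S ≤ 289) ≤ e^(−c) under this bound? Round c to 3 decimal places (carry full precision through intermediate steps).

Write 289 = (1 − δ)μ, so δ = 1 − 289/487.542 = 0.4072306…
Then the exponent is δ²μ/2 = (μ − 289)²/(2μ) = 40.426185.

40.426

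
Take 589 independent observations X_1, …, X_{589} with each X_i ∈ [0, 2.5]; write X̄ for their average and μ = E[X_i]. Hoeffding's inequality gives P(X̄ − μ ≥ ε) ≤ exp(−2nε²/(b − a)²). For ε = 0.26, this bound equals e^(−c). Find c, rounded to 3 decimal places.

12.741

c = 2nε²/(b − a)² = 2·589·0.26² / 2.5² = 12.7412.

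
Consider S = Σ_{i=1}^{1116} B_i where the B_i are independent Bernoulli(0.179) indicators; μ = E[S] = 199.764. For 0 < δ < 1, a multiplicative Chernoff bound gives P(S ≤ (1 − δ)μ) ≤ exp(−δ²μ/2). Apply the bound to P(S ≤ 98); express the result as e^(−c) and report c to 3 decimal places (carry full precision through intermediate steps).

25.920

Write 98 = (1 − δ)μ, so δ = 1 − 98/199.764 = 0.5094211…
Then the exponent is δ²μ/2 = (μ − 98)²/(2μ) = 25.920365.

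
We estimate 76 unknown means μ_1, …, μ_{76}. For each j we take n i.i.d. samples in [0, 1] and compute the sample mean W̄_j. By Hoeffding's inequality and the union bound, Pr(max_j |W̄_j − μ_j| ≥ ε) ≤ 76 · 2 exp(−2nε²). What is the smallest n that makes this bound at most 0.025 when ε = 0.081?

664

Need 2·76·exp(−2nε²) ≤ 0.025, i.e. exp(−2nε²) ≤ 0.025/152.
So 2nε² ≥ ln(152/0.025) = 8.712760.
Hence n ≥ 8.712760/(2·0.081²) = 663.981.
The smallest integer n is 664.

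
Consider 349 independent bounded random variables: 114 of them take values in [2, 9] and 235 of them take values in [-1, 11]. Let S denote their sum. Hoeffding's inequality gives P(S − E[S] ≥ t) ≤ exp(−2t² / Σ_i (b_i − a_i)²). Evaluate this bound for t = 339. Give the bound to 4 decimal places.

0.0029

Σ(b_i − a_i)² = 114·7² + 235·12² = 39426.
Exponent = 2·339² / 39426 = 5.82971.
Bound = exp(−5.82971) = 0.00294.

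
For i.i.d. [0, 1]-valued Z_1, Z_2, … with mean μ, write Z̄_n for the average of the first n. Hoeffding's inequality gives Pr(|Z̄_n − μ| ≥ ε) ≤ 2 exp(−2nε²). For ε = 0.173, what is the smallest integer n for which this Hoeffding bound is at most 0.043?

Require 2·exp(−2nε²) ≤ 0.043, i.e. 2nε² ≥ ln(2/0.043) = 3.839702.
So n ≥ 3.839702 / (2·0.173²) = 64.147.
The smallest integer n is 65.

65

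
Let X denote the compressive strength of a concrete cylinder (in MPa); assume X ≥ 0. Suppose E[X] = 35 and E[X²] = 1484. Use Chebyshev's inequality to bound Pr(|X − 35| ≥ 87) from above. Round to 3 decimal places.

0.034

Var(X) = E[X²] − (E[X])² = 1484 − 1225 = 259.
Chebyshev's inequality: Pr(|X − μ| ≥ t) ≤ Var(X)/t² = 259/7569 = 0.0342.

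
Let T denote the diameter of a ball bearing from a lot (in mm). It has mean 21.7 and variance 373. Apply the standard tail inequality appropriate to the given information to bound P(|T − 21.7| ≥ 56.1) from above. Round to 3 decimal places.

0.119

Mean and variance are known, so Chebyshev's inequality applies.
Chebyshev: P(|T − μ| ≥ t) ≤ Var(T)/t².
Bound = 373 / 3147.21 = 0.1185.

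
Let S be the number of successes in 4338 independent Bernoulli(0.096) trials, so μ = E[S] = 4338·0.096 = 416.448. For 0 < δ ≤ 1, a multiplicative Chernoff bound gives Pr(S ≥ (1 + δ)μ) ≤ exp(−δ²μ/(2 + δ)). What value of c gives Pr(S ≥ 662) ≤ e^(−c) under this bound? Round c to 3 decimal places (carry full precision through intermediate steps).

Write 662 = (1 + δ)μ, so δ = 662/416.448 − 1 = 0.5896342…
Then the exponent is δ²μ/(2 + δ) = (662 − μ)² / (μ·(2 + δ)) = 55.909775.

55.910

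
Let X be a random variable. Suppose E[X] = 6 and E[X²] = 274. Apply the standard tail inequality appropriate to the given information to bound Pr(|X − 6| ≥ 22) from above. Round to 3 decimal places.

The first two moments determine the variance, so Chebyshev's inequality is the sharpest standard bound available.
Var(X) = E[X²] − (E[X])² = 274 − 36 = 238.
Chebyshev's inequality: Pr(|X − μ| ≥ t) ≤ Var(X)/t² = 238/484 = 0.4917.

0.492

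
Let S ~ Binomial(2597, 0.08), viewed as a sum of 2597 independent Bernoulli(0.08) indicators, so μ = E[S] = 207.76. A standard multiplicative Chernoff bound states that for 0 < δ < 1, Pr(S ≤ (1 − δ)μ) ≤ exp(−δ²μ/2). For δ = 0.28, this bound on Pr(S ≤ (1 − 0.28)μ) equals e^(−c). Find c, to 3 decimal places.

8.144

c = δ²μ/2 = 0.28²·207.76/2 = 8.1442.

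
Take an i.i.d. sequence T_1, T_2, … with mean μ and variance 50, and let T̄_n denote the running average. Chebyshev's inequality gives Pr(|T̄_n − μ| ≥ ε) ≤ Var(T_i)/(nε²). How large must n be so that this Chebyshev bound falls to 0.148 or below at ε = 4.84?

Require 50/(n·4.84²) ≤ 0.148, i.e. n ≥ 50/(0.148·4.84²) = 14.422.
The smallest integer n is 15.

15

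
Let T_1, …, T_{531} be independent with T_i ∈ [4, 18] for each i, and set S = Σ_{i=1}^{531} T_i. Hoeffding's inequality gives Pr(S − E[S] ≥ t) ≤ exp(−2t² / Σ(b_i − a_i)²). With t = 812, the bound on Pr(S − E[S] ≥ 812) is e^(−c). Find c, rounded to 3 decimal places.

Σ(b_i − a_i)² = 531·(14)² = 104076.
c = 2t²/104076 = 2·812²/104076 = 12.6704.

12.670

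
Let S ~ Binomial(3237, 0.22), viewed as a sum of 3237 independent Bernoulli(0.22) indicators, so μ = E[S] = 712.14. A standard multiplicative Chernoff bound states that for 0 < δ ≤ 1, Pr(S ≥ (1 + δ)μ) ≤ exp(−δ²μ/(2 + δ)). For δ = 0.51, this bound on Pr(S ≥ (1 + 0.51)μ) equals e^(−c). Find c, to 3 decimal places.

73.796

c = δ²μ/(2 + δ) = 0.51²·712.14/(2 + 0.51) = 73.7959.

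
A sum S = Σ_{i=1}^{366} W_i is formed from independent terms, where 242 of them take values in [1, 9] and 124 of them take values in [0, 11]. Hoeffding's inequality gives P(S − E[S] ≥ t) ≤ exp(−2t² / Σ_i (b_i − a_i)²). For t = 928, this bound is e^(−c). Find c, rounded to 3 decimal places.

56.486

Σ(b_i − a_i)² = 242·8² + 124·11² = 30492.
c = 2t² / 30492 = 2·928² / 30492 = 56.4859.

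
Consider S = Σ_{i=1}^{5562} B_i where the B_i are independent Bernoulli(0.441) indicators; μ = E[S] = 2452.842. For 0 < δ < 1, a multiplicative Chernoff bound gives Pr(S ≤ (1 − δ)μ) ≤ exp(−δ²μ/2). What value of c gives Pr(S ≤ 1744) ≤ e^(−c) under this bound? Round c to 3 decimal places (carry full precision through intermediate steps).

102.423

Write 1744 = (1 − δ)μ, so δ = 1 − 1744/2452.842 = 0.288988…
Then the exponent is δ²μ/2 = (μ − 1744)²/(2μ) = 102.423430.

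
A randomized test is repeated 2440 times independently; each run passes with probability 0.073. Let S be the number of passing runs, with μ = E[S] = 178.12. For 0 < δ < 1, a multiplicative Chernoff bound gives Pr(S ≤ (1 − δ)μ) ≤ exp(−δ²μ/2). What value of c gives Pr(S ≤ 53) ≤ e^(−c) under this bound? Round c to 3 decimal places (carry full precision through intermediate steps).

Write 53 = (1 − δ)μ, so δ = 1 − 53/178.12 = 0.7024478…
Then the exponent is δ²μ/2 = (μ − 53)²/(2μ) = 43.945134.

43.945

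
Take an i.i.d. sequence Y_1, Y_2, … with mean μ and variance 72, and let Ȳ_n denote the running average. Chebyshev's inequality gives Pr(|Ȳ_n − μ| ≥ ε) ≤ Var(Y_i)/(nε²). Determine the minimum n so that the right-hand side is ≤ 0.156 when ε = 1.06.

411

Require 72/(n·1.06²) ≤ 0.156, i.e. n ≥ 72/(0.156·1.06²) = 410.768.
The smallest integer n is 411.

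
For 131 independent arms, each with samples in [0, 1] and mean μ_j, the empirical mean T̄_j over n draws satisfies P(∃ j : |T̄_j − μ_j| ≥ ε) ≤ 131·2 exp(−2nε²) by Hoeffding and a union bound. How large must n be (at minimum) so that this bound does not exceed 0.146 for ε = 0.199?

95

Need 2·131·exp(−2nε²) ≤ 0.146, i.e. exp(−2nε²) ≤ 0.146/262.
So 2nε² ≥ ln(262/0.146) = 7.492493.
Hence n ≥ 7.492493/(2·0.199²) = 94.600.
The smallest integer n is 95.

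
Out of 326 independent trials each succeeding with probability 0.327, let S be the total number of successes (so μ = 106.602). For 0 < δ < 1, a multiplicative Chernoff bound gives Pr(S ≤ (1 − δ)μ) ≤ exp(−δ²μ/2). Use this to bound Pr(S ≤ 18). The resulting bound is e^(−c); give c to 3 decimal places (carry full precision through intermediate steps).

Write 18 = (1 − δ)μ, so δ = 1 − 18/106.602 = 0.8311476…
Then the exponent is δ²μ/2 = (μ − 18)²/(2μ) = 36.820671.

36.821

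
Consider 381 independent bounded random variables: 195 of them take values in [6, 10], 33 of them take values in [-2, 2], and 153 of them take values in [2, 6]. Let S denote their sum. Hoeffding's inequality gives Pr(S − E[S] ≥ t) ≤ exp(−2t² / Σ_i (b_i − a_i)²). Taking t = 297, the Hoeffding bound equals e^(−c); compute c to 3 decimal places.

Σ(b_i − a_i)² = 195·4² + 33·4² + 153·4² = 6096.
c = 2t² / 6096 = 2·297² / 6096 = 28.9400.

28.940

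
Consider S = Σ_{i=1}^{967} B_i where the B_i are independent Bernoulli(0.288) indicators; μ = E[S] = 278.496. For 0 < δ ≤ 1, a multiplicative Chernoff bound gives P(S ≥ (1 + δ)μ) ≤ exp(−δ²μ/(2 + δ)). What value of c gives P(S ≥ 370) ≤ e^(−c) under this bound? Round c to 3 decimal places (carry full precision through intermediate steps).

Write 370 = (1 + δ)μ, so δ = 370/278.496 − 1 = 0.3285649…
Then the exponent is δ²μ/(2 + δ) = (370 − μ)² / (μ·(2 + δ)) = 12.911386.

12.911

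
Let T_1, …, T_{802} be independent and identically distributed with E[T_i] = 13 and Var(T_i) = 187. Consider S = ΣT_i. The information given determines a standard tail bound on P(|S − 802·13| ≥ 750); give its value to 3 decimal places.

0.267

With mean and variance of each term known, Chebyshev's inequality bounds the deviation of the sum (or sample mean).
Var(S) = n·Var(T_i) = 802·187 = 149974.
Chebyshev: P(|S − 802·13| ≥ 750) ≤ Var(S)/750² = 149974/562500 = 0.2666.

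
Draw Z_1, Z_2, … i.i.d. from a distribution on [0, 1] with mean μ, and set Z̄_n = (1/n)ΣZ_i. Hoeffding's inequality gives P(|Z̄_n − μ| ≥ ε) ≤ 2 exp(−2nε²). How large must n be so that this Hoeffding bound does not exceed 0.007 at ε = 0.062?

Require 2·exp(−2nε²) ≤ 0.007, i.e. 2nε² ≥ ln(2/0.007) = 5.654992.
So n ≥ 5.654992 / (2·0.062²) = 735.561.
The smallest integer n is 736.

736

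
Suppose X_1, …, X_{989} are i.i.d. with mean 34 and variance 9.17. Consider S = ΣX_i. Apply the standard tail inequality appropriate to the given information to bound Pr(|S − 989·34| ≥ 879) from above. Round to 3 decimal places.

With mean and variance of each term known, Chebyshev's inequality bounds the deviation of the sum (or sample mean).
Var(S) = n·Var(X_i) = 989·9.17 = 9069.13.
Chebyshev: Pr(|S − 989·34| ≥ 879) ≤ Var(S)/879² = 9069.13/772641 = 0.0117.

0.012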